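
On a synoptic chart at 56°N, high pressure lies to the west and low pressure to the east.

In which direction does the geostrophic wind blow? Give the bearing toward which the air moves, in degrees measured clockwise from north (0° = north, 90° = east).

The pressure-gradient force points toward the east (bearing 090°).
Geostrophic balance: in the Northern Hemisphere the Coriolis force deflects motion to the right, so the geostrophic wind blows 90° to the right of the pressure-gradient force (low pressure on the left).
Rotating 090° by 90° clockwise gives 180° — the wind blows toward the south.

180°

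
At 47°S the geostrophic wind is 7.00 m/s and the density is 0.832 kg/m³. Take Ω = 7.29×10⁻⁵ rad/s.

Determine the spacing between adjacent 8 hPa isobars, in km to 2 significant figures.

1300 km

Coriolis parameter at 47°S:
f = 2Ω sin φ = 2 × 7.29×10⁻⁵ × sin 47° = 1.07×10⁻⁴ s⁻¹
Geostrophic balance rearranged: |∂P/∂n| = f ρ V_g
|∂P/∂n| = 1.07×10⁻⁴ × 0.832 × 7.00 = 6.21×10⁻⁴ Pa/m
Isobar spacing: Δn = ΔP/|∂P/∂n| = 800 Pa / 6.21×10⁻⁴ Pa/m = 1288201 m ≈ 1300 km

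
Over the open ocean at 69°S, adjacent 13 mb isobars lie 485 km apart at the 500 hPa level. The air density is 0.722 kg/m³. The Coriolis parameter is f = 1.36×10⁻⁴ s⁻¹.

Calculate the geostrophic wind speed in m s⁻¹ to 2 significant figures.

27 m s⁻¹

Pressure gradient: |∂P/∂n| = 1300 Pa / 485000 m = 2.68×10⁻³ Pa/m
Geostrophic balance (pressure-gradient force = Coriolis force):
V_g = (1/(fρ)) |∂P/∂n| = 2.68×10⁻³ / (1.36×10⁻⁴ × 0.722) = 27.3 m/s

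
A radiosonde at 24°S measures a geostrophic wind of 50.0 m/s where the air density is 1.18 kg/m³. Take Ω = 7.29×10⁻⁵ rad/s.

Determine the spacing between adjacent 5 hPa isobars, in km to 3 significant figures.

143 km

Coriolis parameter at 24°S:
f = 2Ω sin φ = 2 × 7.29×10⁻⁵ × sin 24° = 5.93×10⁻⁵ s⁻¹
Geostrophic balance rearranged: |∂P/∂n| = f ρ V_g
|∂P/∂n| = 5.93×10⁻⁵ × 1.18 × 50.0 = 3.50×10⁻³ Pa/m
Isobar spacing: Δn = ΔP/|∂P/∂n| = 500 Pa / 3.50×10⁻³ Pa/m = 142905 m ≈ 143 km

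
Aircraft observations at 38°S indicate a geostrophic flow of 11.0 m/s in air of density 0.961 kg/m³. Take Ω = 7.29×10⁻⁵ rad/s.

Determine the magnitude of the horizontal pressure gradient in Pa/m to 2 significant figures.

Coriolis parameter at 38°S:
f = 2Ω sin φ = 2 × 7.29×10⁻⁵ × sin 38° = 8.98×10⁻⁵ s⁻¹
Geostrophic balance rearranged: |∂P/∂n| = f ρ V_g
|∂P/∂n| = 8.98×10⁻⁵ × 0.961 × 11.0 = 9.49×10⁻⁴ Pa/m

9.5×10⁻⁴ Pa/m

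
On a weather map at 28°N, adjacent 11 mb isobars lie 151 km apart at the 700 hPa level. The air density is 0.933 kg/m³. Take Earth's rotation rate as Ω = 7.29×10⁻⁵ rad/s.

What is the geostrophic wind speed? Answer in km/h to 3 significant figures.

411 km/h

Coriolis parameter at 28°N:
f = 2Ω sin φ = 2 × 7.29×10⁻⁵ × sin 28° = 6.84×10⁻⁵ s⁻¹
Pressure gradient: |∂P/∂n| = 1100 Pa / 151000 m = 7.28×10⁻³ Pa/m
Geostrophic balance (pressure-gradient force = Coriolis force):
V_g = (1/(fρ)) |∂P/∂n| = 7.28×10⁻³ / (6.84×10⁻⁵ × 0.933) = 114 m/s
Converting: 114 m/s × 3.6 = 411 km/h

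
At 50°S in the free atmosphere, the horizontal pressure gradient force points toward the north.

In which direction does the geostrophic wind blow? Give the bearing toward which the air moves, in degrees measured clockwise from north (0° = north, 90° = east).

270°

The pressure-gradient force points toward the north (bearing 000°).
Geostrophic balance: in the Southern Hemisphere the Coriolis force deflects motion to the left, so the geostrophic wind blows 90° to the left of the pressure-gradient force (low pressure on the right).
Rotating 000° by 90° counterclockwise gives 270° — the wind blows toward the west.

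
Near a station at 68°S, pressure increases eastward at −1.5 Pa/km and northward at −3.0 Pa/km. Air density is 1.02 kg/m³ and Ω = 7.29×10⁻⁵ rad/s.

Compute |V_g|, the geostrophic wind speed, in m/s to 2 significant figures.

24 m/s

Coriolis parameter at 68°S:
f = 2Ω sin φ = 2 × 7.29×10⁻⁵ × sin 68° = 1.35×10⁻⁴ s⁻¹
In the Southern Hemisphere f is negative: f = −1.35×10⁻⁴ s⁻¹.
Component geostrophic relations (x east, y north):
u_g = −(1/(fρ)) ∂P/∂y,  v_g = (1/(fρ)) ∂P/∂x
u_g = −(−3.0×10⁻³)/(−1.35×10⁻⁴ × 1.02) = −21.8 m/s;  v_g = (−1.5×10⁻³)/(−1.35×10⁻⁴ × 1.02) = 10.9 m/s
|V_g| = √(u_g² + v_g²) = 24.3 m/s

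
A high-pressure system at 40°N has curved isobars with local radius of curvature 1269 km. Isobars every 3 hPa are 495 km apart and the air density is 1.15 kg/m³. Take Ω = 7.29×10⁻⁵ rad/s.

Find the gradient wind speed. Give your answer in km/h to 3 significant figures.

Coriolis parameter at 40°N:
f = 2Ω sin φ = 2 × 7.29×10⁻⁵ × sin 40° = 9.37×10⁻⁵ s⁻¹
Pressure gradient: |∂P/∂n| = 300 Pa / 495000 m = 6.06×10⁻⁴ Pa/m
Geostrophic speed: V_g = |∂P/∂n|/(fρ) = 6.06×10⁻⁴/(9.37×10⁻⁵ × 1.15) = 5.62 m/s
Around a high, pressure-gradient force acts outward with centrifugal, so Coriolis balances both:
fV = (1/ρ)|∂P/∂n| + V²/R  →  V² − fR·V + fR·V_g = 0
With fR = 9.37×10⁻⁵ × 1269×10³ m = 119 m/s:
V = [fR − √((fR)² − 4 fR V_g)]/2 = [119 − √(119² − 4×119×5.62)]/2 = 5.92 m/s
Supergeostrophic (V > V_g = 5.62 m/s), as expected around a high.
Converting: 5.92 m/s × 3.6 = 21.3 km/h

21.3 km/h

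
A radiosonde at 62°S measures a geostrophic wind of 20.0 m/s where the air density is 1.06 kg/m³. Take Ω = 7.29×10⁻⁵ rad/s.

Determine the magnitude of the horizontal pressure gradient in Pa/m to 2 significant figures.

Coriolis parameter at 62°S:
f = 2Ω sin φ = 2 × 7.29×10⁻⁵ × sin 62° = 1.29×10⁻⁴ s⁻¹
Geostrophic balance rearranged: |∂P/∂n| = f ρ V_g
|∂P/∂n| = 1.29×10⁻⁴ × 1.06 × 20.0 = 2.73×10⁻³ Pa/m

2.7×10⁻³ Pa/m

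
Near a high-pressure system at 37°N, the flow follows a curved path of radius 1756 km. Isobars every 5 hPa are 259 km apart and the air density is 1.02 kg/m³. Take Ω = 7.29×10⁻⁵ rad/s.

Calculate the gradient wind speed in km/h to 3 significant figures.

93.4 km/h

Coriolis parameter at 37°N:
f = 2Ω sin φ = 2 × 7.29×10⁻⁵ × sin 37° = 8.77×10⁻⁵ s⁻¹
Pressure gradient: |∂P/∂n| = 500 Pa / 259000 m = 1.93×10⁻³ Pa/m
Geostrophic speed: V_g = |∂P/∂n|/(fρ) = 1.93×10⁻³/(8.77×10⁻⁵ × 1.02) = 21.6 m/s
Around a high, pressure-gradient force acts outward with centrifugal, so Coriolis balances both:
fV = (1/ρ)|∂P/∂n| + V²/R  →  V² − fR·V + fR·V_g = 0
With fR = 8.77×10⁻⁵ × 1756×10³ m = 154 m/s:
V = [fR − √((fR)² − 4 fR V_g)]/2 = [154 − √(154² − 4×154×21.6)]/2 = 25.9 m/s
Supergeostrophic (V > V_g = 21.6 m/s), as expected around a high.
Converting: 25.9 m/s × 3.6 = 93.4 km/h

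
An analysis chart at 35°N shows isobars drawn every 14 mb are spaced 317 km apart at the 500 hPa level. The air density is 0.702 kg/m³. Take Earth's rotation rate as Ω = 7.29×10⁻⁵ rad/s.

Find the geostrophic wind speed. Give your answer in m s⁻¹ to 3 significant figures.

Coriolis parameter at 35°N:
f = 2Ω sin φ = 2 × 7.29×10⁻⁵ × sin 35° = 8.36×10⁻⁵ s⁻¹
Pressure gradient: |∂P/∂n| = 1400 Pa / 317000 m = 4.42×10⁻³ Pa/m
Geostrophic balance (pressure-gradient force = Coriolis force):
V_g = (1/(fρ)) |∂P/∂n| = 4.42×10⁻³ / (8.36×10⁻⁵ × 0.702) = 75.2 m/s

75.2 m s⁻¹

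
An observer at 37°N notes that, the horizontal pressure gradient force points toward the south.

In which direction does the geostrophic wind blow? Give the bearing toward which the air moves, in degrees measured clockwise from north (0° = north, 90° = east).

270°

The pressure-gradient force points toward the south (bearing 180°).
Geostrophic balance: in the Northern Hemisphere the Coriolis force deflects motion to the right, so the geostrophic wind blows 90° to the right of the pressure-gradient force (low pressure on the left).
Rotating 180° by 90° clockwise gives 270° — the wind blows toward the west.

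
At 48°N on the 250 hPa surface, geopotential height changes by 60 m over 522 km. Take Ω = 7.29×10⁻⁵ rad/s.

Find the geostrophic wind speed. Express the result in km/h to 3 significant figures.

Coriolis parameter at 48°N:
f = 2Ω sin φ = 2 × 7.29×10⁻⁵ × sin 48° = 1.08×10⁻⁴ s⁻¹
Height gradient: |∂Z/∂n| = 60 m / 522000 m = 1.15×10⁻⁴
On a pressure surface, geostrophic balance gives V_g = (g/f)|∂Z/∂n|:
V_g = 9.81 × 1.15×10⁻⁴ / 1.08×10⁻⁴ = 10.4 m/s
Converting: 10.4 m/s × 3.6 = 37.5 km/h

37.5 km/h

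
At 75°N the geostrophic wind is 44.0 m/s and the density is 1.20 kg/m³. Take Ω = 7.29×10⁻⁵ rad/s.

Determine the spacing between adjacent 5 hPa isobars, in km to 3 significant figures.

Coriolis parameter at 75°N:
f = 2Ω sin φ = 2 × 7.29×10⁻⁵ × sin 75° = 1.41×10⁻⁴ s⁻¹
Geostrophic balance rearranged: |∂P/∂n| = f ρ V_g
|∂P/∂n| = 1.41×10⁻⁴ × 1.20 × 44.0 = 7.44×10⁻³ Pa/m
Isobar spacing: Δn = ΔP/|∂P/∂n| = 500 Pa / 7.44×10⁻³ Pa/m = 67241 m ≈ 67.2 km

67.2 km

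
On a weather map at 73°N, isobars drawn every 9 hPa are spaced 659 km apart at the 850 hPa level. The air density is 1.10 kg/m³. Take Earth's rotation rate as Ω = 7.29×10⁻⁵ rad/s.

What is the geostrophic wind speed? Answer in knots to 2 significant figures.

17 knots

Coriolis parameter at 73°N:
f = 2Ω sin φ = 2 × 7.29×10⁻⁵ × sin 73° = 1.39×10⁻⁴ s⁻¹
Pressure gradient: |∂P/∂n| = 900 Pa / 659000 m = 1.37×10⁻³ Pa/m
Geostrophic balance (pressure-gradient force = Coriolis force):
V_g = (1/(fρ)) |∂P/∂n| = 1.37×10⁻³ / (1.39×10⁻⁴ × 1.10) = 8.90 m/s
Converting: 8.90 m/s × 1.944 = 17 knots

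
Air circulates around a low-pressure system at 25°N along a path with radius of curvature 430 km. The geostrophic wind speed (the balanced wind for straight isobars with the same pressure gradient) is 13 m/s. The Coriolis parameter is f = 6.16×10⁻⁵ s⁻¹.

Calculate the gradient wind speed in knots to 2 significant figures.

19 knots

Around a low, centrifugal force acts outward with Coriolis, so pressure-gradient force balances both:
(1/ρ)|∂P/∂n| = fV + V²/R  →  V² + fR·V − fR·V_g = 0
With fR = 6.16×10⁻⁵ × 430×10³ m = 26.5 m/s:
V = [−fR + √((fR)² + 4 fR V_g)]/2 = [−26.5 + √(26.5² + 4×26.5×13)]/2 = 9.55 m/s
Subgeostrophic (V < V_g = 13 m/s), as expected around a low.
Converting: 9.55 m/s × 1.944 = 19 knots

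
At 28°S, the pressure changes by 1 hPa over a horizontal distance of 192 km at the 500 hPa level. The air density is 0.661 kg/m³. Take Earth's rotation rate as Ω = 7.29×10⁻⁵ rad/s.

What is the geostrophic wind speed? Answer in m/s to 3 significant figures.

Coriolis parameter at 28°S:
f = 2Ω sin φ = 2 × 7.29×10⁻⁵ × sin 28° = 6.84×10⁻⁵ s⁻¹
Pressure gradient: |∂P/∂n| = 100 Pa / 192000 m = 5.21×10⁻⁴ Pa/m
Geostrophic balance (pressure-gradient force = Coriolis force):
V_g = (1/(fρ)) |∂P/∂n| = 5.21×10⁻⁴ / (6.84×10⁻⁵ × 0.661) = 11.5 m/s

11.5 m/s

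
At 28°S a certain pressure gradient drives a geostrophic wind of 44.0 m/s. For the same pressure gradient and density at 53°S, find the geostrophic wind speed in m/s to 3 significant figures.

25.9 m/s

With the same pressure gradient and density, V_g ∝ 1/f ∝ 1/sin φ.
V₂ = V₁ · sin φ₁ / sin φ₂ = 44.0 × sin 28° / sin 53°
V₂ = 44.0 × 0.4695/0.7986 = 25.9 m/s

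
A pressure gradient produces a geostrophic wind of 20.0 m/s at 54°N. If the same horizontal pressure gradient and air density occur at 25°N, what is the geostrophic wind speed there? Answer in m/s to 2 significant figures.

38 m/s

With the same pressure gradient and density, V_g ∝ 1/f ∝ 1/sin φ.
V₂ = V₁ · sin φ₁ / sin φ₂ = 20.0 × sin 54° / sin 25°
V₂ = 20.0 × 0.8090/0.4226 = 38 m/s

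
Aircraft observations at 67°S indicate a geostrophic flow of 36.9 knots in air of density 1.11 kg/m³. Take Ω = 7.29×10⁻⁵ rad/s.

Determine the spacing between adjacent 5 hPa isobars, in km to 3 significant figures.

Coriolis parameter at 67°S:
f = 2Ω sin φ = 2 × 7.29×10⁻⁵ × sin 67° = 1.34×10⁻⁴ s⁻¹
Wind speed in SI: 36.9 knots = 19.0 m/s
Geostrophic balance rearranged: |∂P/∂n| = f ρ V_g
|∂P/∂n| = 1.34×10⁻⁴ × 1.11 × 19.0 = 2.83×10⁻³ Pa/m
Isobar spacing: Δn = ΔP/|∂P/∂n| = 500 Pa / 2.83×10⁻³ Pa/m = 176807 m ≈ 177 km

177 km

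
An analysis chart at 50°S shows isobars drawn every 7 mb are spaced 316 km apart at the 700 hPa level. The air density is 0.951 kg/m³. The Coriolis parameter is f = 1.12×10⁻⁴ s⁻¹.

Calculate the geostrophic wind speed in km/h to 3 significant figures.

74.9 km/h

Pressure gradient: |∂P/∂n| = 700 Pa / 316000 m = 2.22×10⁻³ Pa/m
Geostrophic balance (pressure-gradient force = Coriolis force):
V_g = (1/(fρ)) |∂P/∂n| = 2.22×10⁻³ / (1.12×10⁻⁴ × 0.951) = 20.8 m/s
Converting: 20.8 m/s × 3.6 = 74.9 km/h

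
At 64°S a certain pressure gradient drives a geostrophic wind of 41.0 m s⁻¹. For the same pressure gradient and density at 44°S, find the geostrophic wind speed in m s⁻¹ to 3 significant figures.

With the same pressure gradient and density, V_g ∝ 1/f ∝ 1/sin φ.
V₂ = V₁ · sin φ₁ / sin φ₂ = 41.0 × sin 64° / sin 44°
V₂ = 41.0 × 0.8988/0.6947 = 53.0 m s⁻¹

53.0 m s⁻¹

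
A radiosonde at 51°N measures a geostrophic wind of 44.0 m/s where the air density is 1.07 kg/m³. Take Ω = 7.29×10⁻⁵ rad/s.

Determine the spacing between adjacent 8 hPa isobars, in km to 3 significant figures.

Coriolis parameter at 51°N:
f = 2Ω sin φ = 2 × 7.29×10⁻⁵ × sin 51° = 1.13×10⁻⁴ s⁻¹
Geostrophic balance rearranged: |∂P/∂n| = f ρ V_g
|∂P/∂n| = 1.13×10⁻⁴ × 1.07 × 44.0 = 5.33×10⁻³ Pa/m
Isobar spacing: Δn = ΔP/|∂P/∂n| = 800 Pa / 5.33×10⁻³ Pa/m = 149966 m ≈ 150 km

150 km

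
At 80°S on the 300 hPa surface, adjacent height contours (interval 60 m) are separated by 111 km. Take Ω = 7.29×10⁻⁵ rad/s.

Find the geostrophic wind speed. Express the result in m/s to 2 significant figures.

37 m/s

Coriolis parameter at 80°S:
f = 2Ω sin φ = 2 × 7.29×10⁻⁵ × sin 80° = 1.44×10⁻⁴ s⁻¹
Height gradient: |∂Z/∂n| = 60 m / 111000 m = 5.41×10⁻⁴
On a pressure surface, geostrophic balance gives V_g = (g/f)|∂Z/∂n|:
V_g = 9.81 × 5.41×10⁻⁴ / 1.44×10⁻⁴ = 36.9 m/s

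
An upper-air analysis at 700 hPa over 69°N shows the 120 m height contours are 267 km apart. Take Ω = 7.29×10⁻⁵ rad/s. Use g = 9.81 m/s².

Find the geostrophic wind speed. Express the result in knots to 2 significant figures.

Coriolis parameter at 69°N:
f = 2Ω sin φ = 2 × 7.29×10⁻⁵ × sin 69° = 1.36×10⁻⁴ s⁻¹
Height gradient: |∂Z/∂n| = 120 m / 267000 m = 4.49×10⁻⁴
On a pressure surface, geostrophic balance gives V_g = (g/f)|∂Z/∂n|:
V_g = 9.81 × 4.49×10⁻⁴ / 1.36×10⁻⁴ = 32.4 m/s
Converting: 32.4 m/s × 1.944 = 63 knots

63 knots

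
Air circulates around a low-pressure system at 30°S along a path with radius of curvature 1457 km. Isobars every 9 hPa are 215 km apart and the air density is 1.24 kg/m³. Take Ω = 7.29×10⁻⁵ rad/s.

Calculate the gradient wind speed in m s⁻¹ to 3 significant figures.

34.9 m s⁻¹

Coriolis parameter at 30°S:
f = 2Ω sin φ = 2 × 7.29×10⁻⁵ × sin 30° = 7.29×10⁻⁵ s⁻¹
Pressure gradient: |∂P/∂n| = 900 Pa / 215000 m = 4.19×10⁻³ Pa/m
Geostrophic speed: V_g = |∂P/∂n|/(fρ) = 4.19×10⁻³/(7.29×10⁻⁵ × 1.24) = 46.3 m/s
Around a low, centrifugal force acts outward with Coriolis, so pressure-gradient force balances both:
(1/ρ)|∂P/∂n| = fV + V²/R  →  V² + fR·V − fR·V_g = 0
With fR = 7.29×10⁻⁵ × 1457×10³ m = 106 m/s:
V = [−fR + √((fR)² + 4 fR V_g)]/2 = [−106 + √(106² + 4×106×46.3)]/2 = 34.9 m/s
Subgeostrophic (V < V_g = 46.3 m/s), as expected around a low.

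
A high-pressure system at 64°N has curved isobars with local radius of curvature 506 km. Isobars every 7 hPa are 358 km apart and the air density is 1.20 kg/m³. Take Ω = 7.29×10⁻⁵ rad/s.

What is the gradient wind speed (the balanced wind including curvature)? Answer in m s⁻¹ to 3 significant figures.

Coriolis parameter at 64°N:
f = 2Ω sin φ = 2 × 7.29×10⁻⁵ × sin 64° = 1.31×10⁻⁴ s⁻¹
Pressure gradient: |∂P/∂n| = 700 Pa / 358000 m = 1.96×10⁻³ Pa/m
Geostrophic speed: V_g = |∂P/∂n|/(fρ) = 1.96×10⁻³/(1.31×10⁻⁴ × 1.20) = 12.4 m/s
Around a high, pressure-gradient force acts outward with centrifugal, so Coriolis balances both:
fV = (1/ρ)|∂P/∂n| + V²/R  →  V² − fR·V + fR·V_g = 0
With fR = 1.31×10⁻⁴ × 506×10³ m = 66.3 m/s:
V = [fR − √((fR)² − 4 fR V_g)]/2 = [66.3 − √(66.3² − 4×66.3×12.4)]/2 = 16.6 m/s
Supergeostrophic (V > V_g = 12.4 m/s), as expected around a high.

16.6 m s⁻¹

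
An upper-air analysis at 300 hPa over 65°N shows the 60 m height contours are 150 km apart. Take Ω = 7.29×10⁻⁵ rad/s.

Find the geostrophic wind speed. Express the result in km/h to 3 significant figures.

107 km/h

Coriolis parameter at 65°N:
f = 2Ω sin φ = 2 × 7.29×10⁻⁵ × sin 65° = 1.32×10⁻⁴ s⁻¹
Height gradient: |∂Z/∂n| = 60 m / 150000 m = 4.00×10⁻⁴
On a pressure surface, geostrophic balance gives V_g = (g/f)|∂Z/∂n|:
V_g = 9.81 × 4.00×10⁻⁴ / 1.32×10⁻⁴ = 29.7 m/s
Converting: 29.7 m/s × 3.6 = 107 km/h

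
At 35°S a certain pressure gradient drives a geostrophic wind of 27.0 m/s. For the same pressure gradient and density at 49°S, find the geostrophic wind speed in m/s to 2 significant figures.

21 m/s

With the same pressure gradient and density, V_g ∝ 1/f ∝ 1/sin φ.
V₂ = V₁ · sin φ₁ / sin φ₂ = 27.0 × sin 35° / sin 49°
V₂ = 27.0 × 0.5736/0.7547 = 21 m/s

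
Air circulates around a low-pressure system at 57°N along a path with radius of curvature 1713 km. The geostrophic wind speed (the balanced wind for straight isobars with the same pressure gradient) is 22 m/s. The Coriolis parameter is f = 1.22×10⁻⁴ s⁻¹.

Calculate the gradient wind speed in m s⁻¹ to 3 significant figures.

Around a low, centrifugal force acts outward with Coriolis, so pressure-gradient force balances both:
(1/ρ)|∂P/∂n| = fV + V²/R  →  V² + fR·V − fR·V_g = 0
With fR = 1.22×10⁻⁴ × 1713×10³ m = 209 m/s:
V = [−fR + √((fR)² + 4 fR V_g)]/2 = [−209 + √(209² + 4×209×22)]/2 = 20.1 m/s
Subgeostrophic (V < V_g = 22 m/s), as expected around a low.

20.1 m s⁻¹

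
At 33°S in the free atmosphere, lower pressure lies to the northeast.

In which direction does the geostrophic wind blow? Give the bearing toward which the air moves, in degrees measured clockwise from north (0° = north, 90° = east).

315°

The pressure-gradient force points toward the northeast (bearing 045°).
Geostrophic balance: in the Southern Hemisphere the Coriolis force deflects motion to the left, so the geostrophic wind blows 90° to the left of the pressure-gradient force (low pressure on the right).
Rotating 045° by 90° counterclockwise gives 315° — the wind blows toward the northwest.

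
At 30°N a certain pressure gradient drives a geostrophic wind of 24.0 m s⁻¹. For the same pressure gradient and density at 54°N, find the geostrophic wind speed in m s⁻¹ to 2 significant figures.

15 m s⁻¹

With the same pressure gradient and density, V_g ∝ 1/f ∝ 1/sin φ.
V₂ = V₁ · sin φ₁ / sin φ₂ = 24.0 × sin 30° / sin 54°
V₂ = 24.0 × 0.5000/0.8090 = 15 m s⁻¹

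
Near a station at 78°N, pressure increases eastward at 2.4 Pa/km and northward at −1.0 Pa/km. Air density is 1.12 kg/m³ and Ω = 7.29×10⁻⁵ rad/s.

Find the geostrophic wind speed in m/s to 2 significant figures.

16 m/s

Coriolis parameter at 78°N:
f = 2Ω sin φ = 2 × 7.29×10⁻⁵ × sin 78° = 1.43×10⁻⁴ s⁻¹
Component geostrophic relations (x east, y north):
u_g = −(1/(fρ)) ∂P/∂y,  v_g = (1/(fρ)) ∂P/∂x
u_g = −(−1.0×10⁻³)/(1.43×10⁻⁴ × 1.12) = 6.26 m/s;  v_g = (2.4×10⁻³)/(1.43×10⁻⁴ × 1.12) = 15.0 m/s
|V_g| = √(u_g² + v_g²) = 16.3 m/s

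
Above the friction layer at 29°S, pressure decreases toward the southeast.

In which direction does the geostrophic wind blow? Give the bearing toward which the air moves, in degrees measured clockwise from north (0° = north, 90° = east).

045°

The pressure-gradient force points toward the southeast (bearing 135°).
Geostrophic balance: in the Southern Hemisphere the Coriolis force deflects motion to the left, so the geostrophic wind blows 90° to the left of the pressure-gradient force (low pressure on the right).
Rotating 135° by 90° counterclockwise gives 045° — the wind blows toward the northeast.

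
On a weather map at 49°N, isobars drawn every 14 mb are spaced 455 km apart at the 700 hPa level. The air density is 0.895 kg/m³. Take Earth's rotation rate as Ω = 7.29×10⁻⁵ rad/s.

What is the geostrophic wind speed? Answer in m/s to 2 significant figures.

Coriolis parameter at 49°N:
f = 2Ω sin φ = 2 × 7.29×10⁻⁵ × sin 49° = 1.10×10⁻⁴ s⁻¹
Pressure gradient: |∂P/∂n| = 1400 Pa / 455000 m = 3.08×10⁻³ Pa/m
Geostrophic balance (pressure-gradient force = Coriolis force):
V_g = (1/(fρ)) |∂P/∂n| = 3.08×10⁻³ / (1.10×10⁻⁴ × 0.895) = 31.2 m/s

31 m/s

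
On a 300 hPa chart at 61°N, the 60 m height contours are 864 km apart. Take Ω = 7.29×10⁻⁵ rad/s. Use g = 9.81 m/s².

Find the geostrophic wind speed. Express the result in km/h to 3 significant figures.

19.2 km/h

Coriolis parameter at 61°N:
f = 2Ω sin φ = 2 × 7.29×10⁻⁵ × sin 61° = 1.28×10⁻⁴ s⁻¹
Height gradient: |∂Z/∂n| = 60 m / 864000 m = 6.94×10⁻⁵
On a pressure surface, geostrophic balance gives V_g = (g/f)|∂Z/∂n|:
V_g = 9.81 × 6.94×10⁻⁵ / 1.28×10⁻⁴ = 5.34 m/s
Converting: 5.34 m/s × 3.6 = 19.2 km/h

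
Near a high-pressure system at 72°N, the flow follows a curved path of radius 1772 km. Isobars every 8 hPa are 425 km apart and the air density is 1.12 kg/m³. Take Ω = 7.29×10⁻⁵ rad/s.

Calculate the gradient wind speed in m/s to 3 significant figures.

12.8 m/s

Coriolis parameter at 72°N:
f = 2Ω sin φ = 2 × 7.29×10⁻⁵ × sin 72° = 1.39×10⁻⁴ s⁻¹
Pressure gradient: |∂P/∂n| = 800 Pa / 425000 m = 1.88×10⁻³ Pa/m
Geostrophic speed: V_g = |∂P/∂n|/(fρ) = 1.88×10⁻³/(1.39×10⁻⁴ × 1.12) = 12.1 m/s
Around a high, pressure-gradient force acts outward with centrifugal, so Coriolis balances both:
fV = (1/ρ)|∂P/∂n| + V²/R  →  V² − fR·V + fR·V_g = 0
With fR = 1.39×10⁻⁴ × 1772×10³ m = 246 m/s:
V = [fR − √((fR)² − 4 fR V_g)]/2 = [246 − √(246² − 4×246×12.1)]/2 = 12.8 m/s
Supergeostrophic (V > V_g = 12.1 m/s), as expected around a high.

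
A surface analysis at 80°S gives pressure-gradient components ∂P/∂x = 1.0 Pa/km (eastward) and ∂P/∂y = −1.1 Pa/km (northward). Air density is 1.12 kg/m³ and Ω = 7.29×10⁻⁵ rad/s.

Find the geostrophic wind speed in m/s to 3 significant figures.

9.24 m/s

Coriolis parameter at 80°S:
f = 2Ω sin φ = 2 × 7.29×10⁻⁵ × sin 80° = 1.44×10⁻⁴ s⁻¹
In the Southern Hemisphere f is negative: f = −1.44×10⁻⁴ s⁻¹.
Component geostrophic relations (x east, y north):
u_g = −(1/(fρ)) ∂P/∂y,  v_g = (1/(fρ)) ∂P/∂x
u_g = −(−1.1×10⁻³)/(−1.44×10⁻⁴ × 1.12) = −6.84 m/s;  v_g = (1.0×10⁻³)/(−1.44×10⁻⁴ × 1.12) = −6.22 m/s
|V_g| = √(u_g² + v_g²) = 9.24 m/s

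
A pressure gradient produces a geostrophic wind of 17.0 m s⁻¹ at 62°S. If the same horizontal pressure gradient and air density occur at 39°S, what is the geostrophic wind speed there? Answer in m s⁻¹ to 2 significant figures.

With the same pressure gradient and density, V_g ∝ 1/f ∝ 1/sin φ.
V₂ = V₁ · sin φ₁ / sin φ₂ = 17.0 × sin 62° / sin 39°
V₂ = 17.0 × 0.8829/0.6293 = 24 m s⁻¹

24 m s⁻¹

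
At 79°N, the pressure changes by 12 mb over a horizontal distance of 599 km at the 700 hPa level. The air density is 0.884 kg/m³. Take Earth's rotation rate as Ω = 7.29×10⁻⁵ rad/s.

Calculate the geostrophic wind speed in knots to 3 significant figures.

Coriolis parameter at 79°N:
f = 2Ω sin φ = 2 × 7.29×10⁻⁵ × sin 79° = 1.43×10⁻⁴ s⁻¹
Pressure gradient: |∂P/∂n| = 1200 Pa / 599000 m = 2.00×10⁻³ Pa/m
Geostrophic balance (pressure-gradient force = Coriolis force):
V_g = (1/(fρ)) |∂P/∂n| = 2.00×10⁻³ / (1.43×10⁻⁴ × 0.884) = 15.8 m/s
Converting: 15.8 m/s × 1.944 = 30.8 knots

30.8 knots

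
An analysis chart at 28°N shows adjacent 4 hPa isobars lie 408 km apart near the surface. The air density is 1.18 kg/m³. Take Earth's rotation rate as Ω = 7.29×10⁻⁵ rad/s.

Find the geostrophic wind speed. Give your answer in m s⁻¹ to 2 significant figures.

12 m s⁻¹

Coriolis parameter at 28°N:
f = 2Ω sin φ = 2 × 7.29×10⁻⁵ × sin 28° = 6.84×10⁻⁵ s⁻¹
Pressure gradient: |∂P/∂n| = 400 Pa / 408000 m = 9.80×10⁻⁴ Pa/m
Geostrophic balance (pressure-gradient force = Coriolis force):
V_g = (1/(fρ)) |∂P/∂n| = 9.80×10⁻⁴ / (6.84×10⁻⁵ × 1.18) = 12.1 m/s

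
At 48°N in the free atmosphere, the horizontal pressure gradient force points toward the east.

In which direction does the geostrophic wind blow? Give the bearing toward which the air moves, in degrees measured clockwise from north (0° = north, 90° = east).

The pressure-gradient force points toward the east (bearing 090°).
Geostrophic balance: in the Northern Hemisphere the Coriolis force deflects motion to the right, so the geostrophic wind blows 90° to the right of the pressure-gradient force (low pressure on the left).
Rotating 090° by 90° clockwise gives 180° — the wind blows toward the south.

180°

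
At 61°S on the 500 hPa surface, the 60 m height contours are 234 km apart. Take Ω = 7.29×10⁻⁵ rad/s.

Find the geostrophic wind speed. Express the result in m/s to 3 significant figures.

19.7 m/s

Coriolis parameter at 61°S:
f = 2Ω sin φ = 2 × 7.29×10⁻⁵ × sin 61° = 1.28×10⁻⁴ s⁻¹
Height gradient: |∂Z/∂n| = 60 m / 234000 m = 2.56×10⁻⁴
On a pressure surface, geostrophic balance gives V_g = (g/f)|∂Z/∂n|:
V_g = 9.81 × 2.56×10⁻⁴ / 1.28×10⁻⁴ = 19.7 m/s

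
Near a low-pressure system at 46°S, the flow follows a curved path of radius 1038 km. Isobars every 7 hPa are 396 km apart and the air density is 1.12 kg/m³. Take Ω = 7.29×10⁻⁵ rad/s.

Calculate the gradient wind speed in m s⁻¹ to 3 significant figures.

Coriolis parameter at 46°S:
f = 2Ω sin φ = 2 × 7.29×10⁻⁵ × sin 46° = 1.05×10⁻⁴ s⁻¹
Pressure gradient: |∂P/∂n| = 700 Pa / 396000 m = 1.77×10⁻³ Pa/m
Geostrophic speed: V_g = |∂P/∂n|/(fρ) = 1.77×10⁻³/(1.05×10⁻⁴ × 1.12) = 15.0 m/s
Around a low, centrifugal force acts outward with Coriolis, so pressure-gradient force balances both:
(1/ρ)|∂P/∂n| = fV + V²/R  →  V² + fR·V − fR·V_g = 0
With fR = 1.05×10⁻⁴ × 1038×10³ m = 109 m/s:
V = [−fR + √((fR)² + 4 fR V_g)]/2 = [−109 + √(109² + 4×109×15)]/2 = 13.4 m/s
Subgeostrophic (V < V_g = 15 m/s), as expected around a low.

13.4 m s⁻¹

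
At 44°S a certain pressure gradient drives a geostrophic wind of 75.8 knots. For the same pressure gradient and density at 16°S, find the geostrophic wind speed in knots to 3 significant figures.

191 knots

With the same pressure gradient and density, V_g ∝ 1/f ∝ 1/sin φ.
V₂ = V₁ · sin φ₁ / sin φ₂ = 75.8 × sin 44° / sin 16°
V₂ = 75.8 × 0.6947/0.2756 = 191 knots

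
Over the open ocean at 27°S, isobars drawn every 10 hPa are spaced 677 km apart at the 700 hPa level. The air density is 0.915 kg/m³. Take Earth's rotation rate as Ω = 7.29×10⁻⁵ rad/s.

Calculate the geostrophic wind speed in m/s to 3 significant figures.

24.4 m/s

Coriolis parameter at 27°S:
f = 2Ω sin φ = 2 × 7.29×10⁻⁵ × sin 27° = 6.62×10⁻⁵ s⁻¹
Pressure gradient: |∂P/∂n| = 1000 Pa / 677000 m = 1.48×10⁻³ Pa/m
Geostrophic balance (pressure-gradient force = Coriolis force):
V_g = (1/(fρ)) |∂P/∂n| = 1.48×10⁻³ / (6.62×10⁻⁵ × 0.915) = 24.4 m/s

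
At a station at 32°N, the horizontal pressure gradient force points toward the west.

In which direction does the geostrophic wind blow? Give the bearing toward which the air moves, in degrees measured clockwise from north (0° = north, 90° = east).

The pressure-gradient force points toward the west (bearing 270°).
Geostrophic balance: in the Northern Hemisphere the Coriolis force deflects motion to the right, so the geostrophic wind blows 90° to the right of the pressure-gradient force (low pressure on the left).
Rotating 270° by 90° clockwise gives 000° — the wind blows toward the north.

000°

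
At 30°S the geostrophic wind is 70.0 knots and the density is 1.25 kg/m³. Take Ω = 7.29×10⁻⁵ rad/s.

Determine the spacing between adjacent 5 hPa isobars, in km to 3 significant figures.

Coriolis parameter at 30°S:
f = 2Ω sin φ = 2 × 7.29×10⁻⁵ × sin 30° = 7.29×10⁻⁵ s⁻¹
Wind speed in SI: 70.0 knots = 36.0 m/s
Geostrophic balance rearranged: |∂P/∂n| = f ρ V_g
|∂P/∂n| = 7.29×10⁻⁵ × 1.25 × 36.0 = 3.28×10⁻³ Pa/m
Isobar spacing: Δn = ΔP/|∂P/∂n| = 500 Pa / 3.28×10⁻³ Pa/m = 152369 m ≈ 152 km

152 km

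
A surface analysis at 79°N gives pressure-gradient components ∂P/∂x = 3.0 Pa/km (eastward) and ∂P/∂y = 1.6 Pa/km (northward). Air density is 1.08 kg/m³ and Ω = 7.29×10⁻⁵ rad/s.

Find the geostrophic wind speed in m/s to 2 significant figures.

22 m/s

Coriolis parameter at 79°N:
f = 2Ω sin φ = 2 × 7.29×10⁻⁵ × sin 79° = 1.43×10⁻⁴ s⁻¹
Component geostrophic relations (x east, y north):
u_g = −(1/(fρ)) ∂P/∂y,  v_g = (1/(fρ)) ∂P/∂x
u_g = −(1.6×10⁻³)/(1.43×10⁻⁴ × 1.08) = −10.4 m/s;  v_g = (3.0×10⁻³)/(1.43×10⁻⁴ × 1.08) = 19.4 m/s
|V_g| = √(u_g² + v_g²) = 22.0 m/s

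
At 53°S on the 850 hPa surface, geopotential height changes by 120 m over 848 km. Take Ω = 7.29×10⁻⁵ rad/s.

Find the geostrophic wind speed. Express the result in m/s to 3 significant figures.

Coriolis parameter at 53°S:
f = 2Ω sin φ = 2 × 7.29×10⁻⁵ × sin 53° = 1.16×10⁻⁴ s⁻¹
Height gradient: |∂Z/∂n| = 120 m / 848000 m = 1.42×10⁻⁴
On a pressure surface, geostrophic balance gives V_g = (g/f)|∂Z/∂n|:
V_g = 9.81 × 1.42×10⁻⁴ / 1.16×10⁻⁴ = 11.9 m/s

11.9 m/s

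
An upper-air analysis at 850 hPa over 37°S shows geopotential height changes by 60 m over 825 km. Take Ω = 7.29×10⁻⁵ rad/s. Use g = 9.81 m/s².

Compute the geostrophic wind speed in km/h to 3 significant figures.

Coriolis parameter at 37°S:
f = 2Ω sin φ = 2 × 7.29×10⁻⁵ × sin 37° = 8.77×10⁻⁵ s⁻¹
Height gradient: |∂Z/∂n| = 60 m / 825000 m = 7.27×10⁻⁵
On a pressure surface, geostrophic balance gives V_g = (g/f)|∂Z/∂n|:
V_g = 9.81 × 7.27×10⁻⁵ / 8.77×10⁻⁵ = 8.13 m/s
Converting: 8.13 m/s × 3.6 = 29.3 km/h

29.3 km/h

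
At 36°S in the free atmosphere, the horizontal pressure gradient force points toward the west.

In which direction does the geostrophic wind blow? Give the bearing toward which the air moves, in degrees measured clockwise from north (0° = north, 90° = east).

The pressure-gradient force points toward the west (bearing 270°).
Geostrophic balance: in the Southern Hemisphere the Coriolis force deflects motion to the left, so the geostrophic wind blows 90° to the left of the pressure-gradient force (low pressure on the right).
Rotating 270° by 90° counterclockwise gives 180° — the wind blows toward the south.

180°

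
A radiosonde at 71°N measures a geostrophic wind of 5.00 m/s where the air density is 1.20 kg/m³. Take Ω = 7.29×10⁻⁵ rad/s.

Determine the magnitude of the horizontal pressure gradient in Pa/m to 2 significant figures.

Coriolis parameter at 71°N:
f = 2Ω sin φ = 2 × 7.29×10⁻⁵ × sin 71° = 1.38×10⁻⁴ s⁻¹
Geostrophic balance rearranged: |∂P/∂n| = f ρ V_g
|∂P/∂n| = 1.38×10⁻⁴ × 1.20 × 5.00 = 8.27×10⁻⁴ Pa/m

8.3×10⁻⁴ Pa/m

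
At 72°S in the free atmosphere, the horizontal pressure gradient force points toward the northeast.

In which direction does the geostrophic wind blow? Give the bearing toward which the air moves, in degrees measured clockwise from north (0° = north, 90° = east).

The pressure-gradient force points toward the northeast (bearing 045°).
Geostrophic balance: in the Southern Hemisphere the Coriolis force deflects motion to the left, so the geostrophic wind blows 90° to the left of the pressure-gradient force (low pressure on the right).
Rotating 045° by 90° counterclockwise gives 315° — the wind blows toward the northwest.

315°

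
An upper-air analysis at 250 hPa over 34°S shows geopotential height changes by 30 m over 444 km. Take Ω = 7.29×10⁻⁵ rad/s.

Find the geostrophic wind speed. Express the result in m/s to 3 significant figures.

Coriolis parameter at 34°S:
f = 2Ω sin φ = 2 × 7.29×10⁻⁵ × sin 34° = 8.15×10⁻⁵ s⁻¹
Height gradient: |∂Z/∂n| = 30 m / 444000 m = 6.76×10⁻⁵
On a pressure surface, geostrophic balance gives V_g = (g/f)|∂Z/∂n|:
V_g = 9.81 × 6.76×10⁻⁵ / 8.15×10⁻⁵ = 8.13 m/s

8.13 m/s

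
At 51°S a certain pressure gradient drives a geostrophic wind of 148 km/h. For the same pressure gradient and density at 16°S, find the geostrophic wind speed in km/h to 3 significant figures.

417 km/h

With the same pressure gradient and density, V_g ∝ 1/f ∝ 1/sin φ.
V₂ = V₁ · sin φ₁ / sin φ₂ = 148 × sin 51° / sin 16°
V₂ = 148 × 0.7771/0.2756 = 417 km/h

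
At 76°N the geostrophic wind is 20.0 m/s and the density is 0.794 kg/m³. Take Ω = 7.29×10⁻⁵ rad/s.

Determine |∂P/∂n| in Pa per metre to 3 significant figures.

Coriolis parameter at 76°N:
f = 2Ω sin φ = 2 × 7.29×10⁻⁵ × sin 76° = 1.41×10⁻⁴ s⁻¹
Geostrophic balance rearranged: |∂P/∂n| = f ρ V_g
|∂P/∂n| = 1.41×10⁻⁴ × 0.794 × 20.0 = 2.25×10⁻³ Pa/m

2.25×10⁻³ Pa/m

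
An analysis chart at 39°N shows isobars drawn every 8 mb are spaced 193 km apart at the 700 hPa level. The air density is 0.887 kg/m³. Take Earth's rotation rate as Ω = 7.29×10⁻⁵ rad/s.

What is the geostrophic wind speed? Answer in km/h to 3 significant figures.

Coriolis parameter at 39°N:
f = 2Ω sin φ = 2 × 7.29×10⁻⁵ × sin 39° = 9.18×10⁻⁵ s⁻¹
Pressure gradient: |∂P/∂n| = 800 Pa / 193000 m = 4.15×10⁻³ Pa/m
Geostrophic balance (pressure-gradient force = Coriolis force):
V_g = (1/(fρ)) |∂P/∂n| = 4.15×10⁻³ / (9.18×10⁻⁵ × 0.887) = 50.9 m/s
Converting: 50.9 m/s × 3.6 = 183 km/h

183 km/h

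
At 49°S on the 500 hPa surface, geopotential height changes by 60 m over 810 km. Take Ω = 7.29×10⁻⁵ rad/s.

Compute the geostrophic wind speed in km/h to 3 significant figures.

Coriolis parameter at 49°S:
f = 2Ω sin φ = 2 × 7.29×10⁻⁵ × sin 49° = 1.10×10⁻⁴ s⁻¹
Height gradient: |∂Z/∂n| = 60 m / 810000 m = 7.41×10⁻⁵
On a pressure surface, geostrophic balance gives V_g = (g/f)|∂Z/∂n|:
V_g = 9.81 × 7.41×10⁻⁵ / 1.10×10⁻⁴ = 6.60 m/s
Converting: 6.60 m/s × 3.6 = 23.8 km/h

23.8 km/h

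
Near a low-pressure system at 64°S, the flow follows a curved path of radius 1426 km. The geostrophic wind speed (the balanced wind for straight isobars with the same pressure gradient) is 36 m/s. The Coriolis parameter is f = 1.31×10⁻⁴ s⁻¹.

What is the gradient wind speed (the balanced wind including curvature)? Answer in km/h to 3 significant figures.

Around a low, centrifugal force acts outward with Coriolis, so pressure-gradient force balances both:
(1/ρ)|∂P/∂n| = fV + V²/R  →  V² + fR·V − fR·V_g = 0
With fR = 1.31×10⁻⁴ × 1426×10³ m = 187 m/s:
V = [−fR + √((fR)² + 4 fR V_g)]/2 = [−187 + √(187² + 4×187×36)]/2 = 30.9 m/s
Subgeostrophic (V < V_g = 36 m/s), as expected around a low.
Converting: 30.9 m/s × 3.6 = 111 km/h

111 km/h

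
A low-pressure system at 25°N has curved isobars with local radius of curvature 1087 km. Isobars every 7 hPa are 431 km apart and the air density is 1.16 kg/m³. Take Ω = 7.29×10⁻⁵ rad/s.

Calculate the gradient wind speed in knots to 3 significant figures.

Coriolis parameter at 25°N:
f = 2Ω sin φ = 2 × 7.29×10⁻⁵ × sin 25° = 6.16×10⁻⁵ s⁻¹
Pressure gradient: |∂P/∂n| = 700 Pa / 431000 m = 1.62×10⁻³ Pa/m
Geostrophic speed: V_g = |∂P/∂n|/(fρ) = 1.62×10⁻³/(6.16×10⁻⁵ × 1.16) = 22.7 m/s
Around a low, centrifugal force acts outward with Coriolis, so pressure-gradient force balances both:
(1/ρ)|∂P/∂n| = fV + V²/R  →  V² + fR·V − fR·V_g = 0
With fR = 6.16×10⁻⁵ × 1087×10³ m = 67.0 m/s:
V = [−fR + √((fR)² + 4 fR V_g)]/2 = [−67.0 + √(67.0² + 4×67.0×22.7)]/2 = 17.9 m/s
Subgeostrophic (V < V_g = 22.7 m/s), as expected around a low.
Converting: 17.9 m/s × 1.944 = 34.8 knots

34.8 knots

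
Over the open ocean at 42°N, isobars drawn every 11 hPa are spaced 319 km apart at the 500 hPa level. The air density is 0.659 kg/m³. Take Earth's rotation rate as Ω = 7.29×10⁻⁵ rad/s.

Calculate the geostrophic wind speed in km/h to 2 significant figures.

190 km/h

Coriolis parameter at 42°N:
f = 2Ω sin φ = 2 × 7.29×10⁻⁵ × sin 42° = 9.76×10⁻⁵ s⁻¹
Pressure gradient: |∂P/∂n| = 1100 Pa / 319000 m = 3.45×10⁻³ Pa/m
Geostrophic balance (pressure-gradient force = Coriolis force):
V_g = (1/(fρ)) |∂P/∂n| = 3.45×10⁻³ / (9.76×10⁻⁵ × 0.659) = 53.6 m/s
Converting: 53.6 m/s × 3.6 = 190 km/h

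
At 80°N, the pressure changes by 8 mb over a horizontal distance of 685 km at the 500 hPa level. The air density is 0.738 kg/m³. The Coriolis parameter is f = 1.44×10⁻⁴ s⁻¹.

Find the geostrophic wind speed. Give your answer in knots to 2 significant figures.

Pressure gradient: |∂P/∂n| = 800 Pa / 685000 m = 1.17×10⁻³ Pa/m
Geostrophic balance (pressure-gradient force = Coriolis force):
V_g = (1/(fρ)) |∂P/∂n| = 1.17×10⁻³ / (1.44×10⁻⁴ × 0.738) = 11.0 m/s
Converting: 11.0 m/s × 1.944 = 21 knots

21 knots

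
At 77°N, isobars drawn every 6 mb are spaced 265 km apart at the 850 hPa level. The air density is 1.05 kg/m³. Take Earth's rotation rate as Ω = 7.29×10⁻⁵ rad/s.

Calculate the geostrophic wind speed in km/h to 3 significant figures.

Coriolis parameter at 77°N:
f = 2Ω sin φ = 2 × 7.29×10⁻⁵ × sin 77° = 1.42×10⁻⁴ s⁻¹
Pressure gradient: |∂P/∂n| = 600 Pa / 265000 m = 2.26×10⁻³ Pa/m
Geostrophic balance (pressure-gradient force = Coriolis force):
V_g = (1/(fρ)) |∂P/∂n| = 2.26×10⁻³ / (1.42×10⁻⁴ × 1.05) = 15.2 m/s
Converting: 15.2 m/s × 3.6 = 54.6 km/h

54.6 km/h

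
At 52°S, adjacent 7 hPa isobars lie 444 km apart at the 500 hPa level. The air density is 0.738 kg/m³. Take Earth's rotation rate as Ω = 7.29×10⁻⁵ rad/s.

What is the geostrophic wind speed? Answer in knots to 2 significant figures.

Coriolis parameter at 52°S:
f = 2Ω sin φ = 2 × 7.29×10⁻⁵ × sin 52° = 1.15×10⁻⁴ s⁻¹
Pressure gradient: |∂P/∂n| = 700 Pa / 444000 m = 1.58×10⁻³ Pa/m
Geostrophic balance (pressure-gradient force = Coriolis force):
V_g = (1/(fρ)) |∂P/∂n| = 1.58×10⁻³ / (1.15×10⁻⁴ × 0.738) = 18.6 m/s
Converting: 18.6 m/s × 1.944 = 36 knots

36 knots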